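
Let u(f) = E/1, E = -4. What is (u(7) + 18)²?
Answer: 196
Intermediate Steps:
u(f) = -4 (u(f) = -4/1 = -4*1 = -4)
(u(7) + 18)² = (-4 + 18)² = 14² = 196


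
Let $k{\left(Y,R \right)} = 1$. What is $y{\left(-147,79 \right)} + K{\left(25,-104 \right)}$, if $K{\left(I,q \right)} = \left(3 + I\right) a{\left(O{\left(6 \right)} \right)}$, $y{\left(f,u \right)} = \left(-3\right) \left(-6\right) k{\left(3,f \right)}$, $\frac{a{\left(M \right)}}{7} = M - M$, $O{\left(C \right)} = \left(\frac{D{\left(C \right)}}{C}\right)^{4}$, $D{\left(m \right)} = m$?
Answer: $18$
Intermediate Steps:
$O{\left(C \right)} = 1$ ($O{\left(C \right)} = \left(\frac{C}{C}\right)^{4} = 1^{4} = 1$)
$a{\left(M \right)} = 0$ ($a{\left(M \right)} = 7 \left(M - M\right) = 7 \cdot 0 = 0$)
$y{\left(f,u \right)} = 18$ ($y{\left(f,u \right)} = \left(-3\right) \left(-6\right) 1 = 18 \cdot 1 = 18$)
$K{\left(I,q \right)} = 0$ ($K{\left(I,q \right)} = \left(3 + I\right) 0 = 0$)
$y{\left(-147,79 \right)} + K{\left(25,-104 \right)} = 18 + 0 = 18$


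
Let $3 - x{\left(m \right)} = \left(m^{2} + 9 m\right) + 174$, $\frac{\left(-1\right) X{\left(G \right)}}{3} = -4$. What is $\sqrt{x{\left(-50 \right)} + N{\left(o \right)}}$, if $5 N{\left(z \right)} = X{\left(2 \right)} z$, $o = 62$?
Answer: $\frac{i \sqrt{51805}}{5} \approx 45.521 i$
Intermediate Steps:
$X{\left(G \right)} = 12$ ($X{\left(G \right)} = \left(-3\right) \left(-4\right) = 12$)
$x{\left(m \right)} = -171 - m^{2} - 9 m$ ($x{\left(m \right)} = 3 - \left(\left(m^{2} + 9 m\right) + 174\right) = 3 - \left(174 + m^{2} + 9 m\right) = -171 - m^{2} - 9 m$)
$N{\left(z \right)} = \frac{12 z}{5}$
$\sqrt{x{\left(-50 \right)} + N{\left(o \right)}} = \sqrt{\left(-171 - \left(-50\right)^{2} - -450\right) + \frac{12}{5} \cdot 62} = \sqrt{\left(-171 - 2500 + 450\right) + \frac{744}{5}} = \sqrt{-2221 + \frac{744}{5}} = \sqrt{- \frac{10361}{5}} = \frac{i \sqrt{51805}}{5}$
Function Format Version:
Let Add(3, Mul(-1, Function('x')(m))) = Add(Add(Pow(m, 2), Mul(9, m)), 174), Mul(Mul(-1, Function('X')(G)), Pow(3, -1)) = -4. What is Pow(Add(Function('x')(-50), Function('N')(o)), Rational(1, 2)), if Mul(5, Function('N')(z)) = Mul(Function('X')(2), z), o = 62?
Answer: Mul(Rational(1, 5), I, Pow(51805, Rational(1, 2))) ≈ Mul(45.521, I)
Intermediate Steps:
Function('X')(G) = 12 (Function('X')(G) = Mul(-3, -4) = 12)
Function('x')(m) = Add(-171, Mul(-1, Pow(m, 2)), Mul(-9, m)) (Function('x')(m) = Add(3, Mul(-1, Add(Add(Pow(m, 2), Mul(9, m)), 174))) = Add(3, Mul(-1, Add(174, Pow(m, 2), Mul(9, m)))) = Add(3, Add(-174, Mul(-1, Pow(m, 2)), Mul(-9, m))) = Add(-171, Mul(-1, Pow(m, 2)), Mul(-9, m)))
Function('N')(z) = Mul(Rational(12, 5), z) (Function('N')(z) = Mul(Rational(1, 5), Mul(12, z)) = Mul(Rational(12, 5), z))
Pow(Add(Function('x')(-50), Function('N')(o)), Rational(1, 2)) = Pow(Add(Add(-171, Mul(-1, Pow(-50, 2)), Mul(-9, -50)), Mul(Rational(12, 5), 62)), Rational(1, 2)) = Pow(Add(Add(-171, Mul(-1, 2500), 450), Rational(744, 5)), Rational(1, 2)) = Pow(Add(Add(-171, -2500, 450), Rational(744, 5)), Rational(1, 2)) = Pow(Add(-2221, Rational(744, 5)), Rational(1, 2)) = Pow(Rational(-10361, 5), Rational(1, 2)) = Mul(Rational(1, 5), I, Pow(51805, Rational(1, 2)))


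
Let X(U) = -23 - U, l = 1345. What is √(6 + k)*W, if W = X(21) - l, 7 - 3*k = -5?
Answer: -1389*√10 ≈ -4392.4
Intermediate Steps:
k = 4 (k = 7/3 - ⅓*(-5) = 7/3 + 5/3 = 4)
W = -1389 (W = (-23 - 1*21) - 1*1345 = (-23 - 21) - 1345 = -44 - 1345 = -1389)
√(6 + k)*W = √(6 + 4)*(-1389) = √10*(-1389) = -1389*√10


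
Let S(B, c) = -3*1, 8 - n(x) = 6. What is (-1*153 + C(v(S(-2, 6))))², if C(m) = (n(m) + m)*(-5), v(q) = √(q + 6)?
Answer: 26644 + 1630*√3 ≈ 29467.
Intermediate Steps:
n(x) = 2 (n(x) = 8 - 1*6 = 8 - 6 = 2)
S(B, c) = -3
v(q) = √(6 + q)
C(m) = -10 - 5*m (C(m) = (2 + m)*(-5) = -10 - 5*m)
(-1*153 + C(v(S(-2, 6))))² = (-1*153 + (-10 - 5*√(6 - 3)))² = (-153 + (-10 - 5*√3))² = (-163 - 5*√3)²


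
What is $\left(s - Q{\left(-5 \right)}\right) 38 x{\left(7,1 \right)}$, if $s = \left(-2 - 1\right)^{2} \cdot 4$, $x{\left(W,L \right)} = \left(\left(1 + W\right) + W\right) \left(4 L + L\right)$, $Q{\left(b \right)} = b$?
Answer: $116850$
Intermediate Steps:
$x{\left(W,L \right)} = 5 L \left(1 + 2 W\right)$ ($x{\left(W,L \right)} = \left(1 + 2 W\right) 5 L = 5 L \left(1 + 2 W\right)$)
$s = 36$ ($s = \left(-3\right)^{2} \cdot 4 = 9 \cdot 4 = 36$)
$\left(s - Q{\left(-5 \right)}\right) 38 x{\left(7,1 \right)} = \left(36 - -5\right) 38 \cdot 5 \cdot 1 \left(1 + 2 \cdot 7\right) = \left(36 + 5\right) 38 \cdot 5 \cdot 1 \left(1 + 14\right) = 41 \cdot 38 \cdot 5 \cdot 1 \cdot 15 = 1558 \cdot 75 = 116850$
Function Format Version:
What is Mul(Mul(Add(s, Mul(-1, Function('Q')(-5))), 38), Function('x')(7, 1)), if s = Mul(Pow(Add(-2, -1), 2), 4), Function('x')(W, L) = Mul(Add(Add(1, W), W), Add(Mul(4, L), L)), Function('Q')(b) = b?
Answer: 116850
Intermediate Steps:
Function('x')(W, L) = Mul(5, L, Add(1, Mul(2, W))) (Function('x')(W, L) = Mul(Add(1, Mul(2, W)), Mul(5, L)) = Mul(5, L, Add(1, Mul(2, W))))
s = 36 (s = Mul(Pow(-3, 2), 4) = Mul(9, 4) = 36)
Mul(Mul(Add(s, Mul(-1, Function('Q')(-5))), 38), Function('x')(7, 1)) = Mul(Mul(Add(36, Mul(-1, -5)), 38), Mul(5, 1, Add(1, Mul(2, 7)))) = Mul(Mul(Add(36, 5), 38), Mul(5, 1, Add(1, 14))) = Mul(Mul(41, 38), Mul(5, 1, 15)) = Mul(1558, 75) = 116850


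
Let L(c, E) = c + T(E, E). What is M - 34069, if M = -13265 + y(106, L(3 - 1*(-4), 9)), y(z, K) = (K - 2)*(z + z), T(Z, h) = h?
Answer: -44366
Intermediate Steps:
L(c, E) = E + c (L(c, E) = c + E = E + c)
y(z, K) = 2*z*(-2 + K) (y(z, K) = (-2 + K)*(2*z) = 2*z*(-2 + K))
M = -10297 (M = -13265 + 2*106*(-2 + (9 + (3 - 1*(-4)))) = -13265 + 2*106*(-2 + (9 + (3 + 4))) = -13265 + 2*106*(-2 + (9 + 7)) = -13265 + 2*106*(-2 + 16) = -13265 + 2*106*14 = -13265 + 2968 = -10297)
M - 34069 = -10297 - 34069 = -44366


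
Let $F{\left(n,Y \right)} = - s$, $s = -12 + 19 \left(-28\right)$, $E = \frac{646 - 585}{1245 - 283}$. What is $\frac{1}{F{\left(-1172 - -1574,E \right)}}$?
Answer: $\frac{1}{544} \approx 0.0018382$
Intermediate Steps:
$E = \frac{61}{962} \approx 0.06341$
$s = -544$ ($s = -12 - 532 = -544$)
$F{\left(n,Y \right)} = 544$ ($F{\left(n,Y \right)} = \left(-1\right) \left(-544\right) = 544$)
$\frac{1}{F{\left(-1172 - -1574,E \right)}} = \frac{1}{544}$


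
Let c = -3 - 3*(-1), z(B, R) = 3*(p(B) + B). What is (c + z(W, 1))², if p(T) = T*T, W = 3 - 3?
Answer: 0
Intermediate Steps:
W = 0
p(T) = T²
z(B, R) = 3*B + 3*B² (z(B, R) = 3*(B² + B) = 3*(B + B²) = 3*B + 3*B²)
c = 0 (c = -3 + 3 = 0)
(c + z(W, 1))² = (0 + 3*0*(1 + 0))² = (0 + 3*0*1)² = (0 + 0)² = 0² = 0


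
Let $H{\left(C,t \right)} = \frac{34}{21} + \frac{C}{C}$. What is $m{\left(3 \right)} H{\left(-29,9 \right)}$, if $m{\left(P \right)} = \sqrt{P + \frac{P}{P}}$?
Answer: $\frac{110}{21} \approx 5.2381$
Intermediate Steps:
$H{\left(C,t \right)} = \frac{55}{21}$ ($H{\left(C,t \right)} = 34 \cdot \frac{1}{21} + 1 = \frac{34}{21} + 1 = \frac{55}{21}$)
$m{\left(P \right)} = \sqrt{1 + P}$ ($m{\left(P \right)} = \sqrt{P + 1} = \sqrt{1 + P}$)
$m{\left(3 \right)} H{\left(-29,9 \right)} = \sqrt{1 + 3} \cdot \frac{55}{21} = \sqrt{4} \cdot \frac{55}{21} = 2 \cdot \frac{55}{21} = \frac{110}{21}$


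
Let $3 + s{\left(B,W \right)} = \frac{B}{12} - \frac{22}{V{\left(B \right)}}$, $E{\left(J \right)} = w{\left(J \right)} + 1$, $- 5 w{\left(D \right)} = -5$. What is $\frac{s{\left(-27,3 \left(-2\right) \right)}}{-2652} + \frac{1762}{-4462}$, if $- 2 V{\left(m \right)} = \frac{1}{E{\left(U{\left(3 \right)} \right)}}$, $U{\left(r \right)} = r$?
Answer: $- \frac{10084109}{23666448} \approx -0.42609$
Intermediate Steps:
$w{\left(D \right)} = 1$ ($w{\left(D \right)} = \left(- \frac{1}{5}\right) \left(-5\right) = 1$)
$E{\left(J \right)} = 2$ ($E{\left(J \right)} = 1 + 1 = 2$)
$V{\left(m \right)} = - \frac{1}{4}$ ($V{\left(m \right)} = - \frac{1}{2 \cdot 2} = \left(- \frac{1}{2}\right) \frac{1}{2} = - \frac{1}{4}$)
$s{\left(B,W \right)} = 85 + \frac{B}{12}$ ($s{\left(B,W \right)} = -3 + \left(\frac{B}{12} - \frac{22}{- \frac{1}{4}}\right) = -3 + \left(B \frac{1}{12} - -88\right) = -3 + \left(\frac{B}{12} + 88\right) = -3 + \left(88 + \frac{B}{12}\right) = 85 + \frac{B}{12}$)
$\frac{s{\left(-27,3 \left(-2\right) \right)}}{-2652} + \frac{1762}{-4462} = \frac{85 + \frac{1}{12} \left(-27\right)}{-2652} + \frac{1762}{-4462} = \left(85 - \frac{9}{4}\right) \left(- \frac{1}{2652}\right) + 1762 \left(- \frac{1}{4462}\right) = \frac{331}{4} \left(- \frac{1}{2652}\right) - \frac{881}{2231} = - \frac{331}{10608} - \frac{881}{2231} = - \frac{10084109}{23666448}$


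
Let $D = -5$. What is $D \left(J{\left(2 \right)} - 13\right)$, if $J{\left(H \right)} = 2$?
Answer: $55$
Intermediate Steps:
$D \left(J{\left(2 \right)} - 13\right) = - 5 \left(2 - 13\right) = \left(-5\right) \left(-11\right) = 55$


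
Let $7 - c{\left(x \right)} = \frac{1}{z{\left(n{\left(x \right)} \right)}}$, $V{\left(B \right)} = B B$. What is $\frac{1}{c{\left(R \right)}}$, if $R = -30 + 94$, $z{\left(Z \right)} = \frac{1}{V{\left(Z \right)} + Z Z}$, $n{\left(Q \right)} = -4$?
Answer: $- \frac{1}{25} \approx -0.04$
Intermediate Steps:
$V{\left(B \right)} = B^{2}$
$z{\left(Z \right)} = \frac{1}{2 Z^{2}}$ ($z{\left(Z \right)} = \frac{1}{Z^{2} + Z Z} = \frac{1}{Z^{2} + Z^{2}} = \frac{1}{2 Z^{2}}$)
$R = 64$
$c{\left(x \right)} = -25$ ($c{\left(x \right)} = 7 - \frac{1}{\frac{1}{2} \cdot \frac{1}{16}} = 7 - \frac{1}{\frac{1}{32}} = 7 - 32 = -25$)
$\frac{1}{c{\left(R \right)}} = \frac{1}{-25} = - \frac{1}{25}$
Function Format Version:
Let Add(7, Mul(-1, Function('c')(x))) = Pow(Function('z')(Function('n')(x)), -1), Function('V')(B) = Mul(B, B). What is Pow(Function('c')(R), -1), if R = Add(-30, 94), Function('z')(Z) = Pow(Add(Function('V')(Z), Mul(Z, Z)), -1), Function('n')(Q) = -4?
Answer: Rational(-1, 25) ≈ -0.040000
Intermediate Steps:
Function('V')(B) = Pow(B, 2)
Function('z')(Z) = Mul(Rational(1, 2), Pow(Z, -2)) (Function('z')(Z) = Pow(Add(Pow(Z, 2), Mul(Z, Z)), -1) = Pow(Add(Pow(Z, 2), Pow(Z, 2)), -1) = Pow(Mul(2, Pow(Z, 2)), -1) = Mul(Rational(1, 2), Pow(Z, -2)))
R = 64
Function('c')(x) = -25 (Function('c')(x) = Add(7, Mul(-1, Pow(Mul(Rational(1, 2), Pow(-4, -2)), -1))) = Add(7, Mul(-1, Pow(Mul(Rational(1, 2), Rational(1, 16)), -1))) = Add(7, Mul(-1, Pow(Rational(1, 32), -1))) = Add(7, Mul(-1, 32)) = Add(7, -32) = -25)
Pow(Function('c')(R), -1) = Pow(-25, -1) = Rational(-1, 25)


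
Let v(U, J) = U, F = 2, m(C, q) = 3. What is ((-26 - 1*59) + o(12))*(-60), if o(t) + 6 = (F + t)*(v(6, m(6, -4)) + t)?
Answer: -9660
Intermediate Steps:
o(t) = -6 + (2 + t)*(6 + t)
((-26 - 1*59) + o(12))*(-60) = ((-26 - 1*59) + (6 + 12² + 8*12))*(-60) = ((-26 - 59) + (6 + 144 + 96))*(-60) = (-85 + 246)*(-60) = 161*(-60) = -9660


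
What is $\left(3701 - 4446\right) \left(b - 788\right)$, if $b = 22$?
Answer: $570670$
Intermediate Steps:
$\left(3701 - 4446\right) \left(b - 788\right) = \left(3701 - 4446\right) \left(22 - 788\right) = \left(-745\right) \left(-766\right) = 570670$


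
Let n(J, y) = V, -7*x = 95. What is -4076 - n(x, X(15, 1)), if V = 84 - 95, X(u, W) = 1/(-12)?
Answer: -4065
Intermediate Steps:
x = -95/7 (x = -1/7*95 = -95/7 ≈ -13.571)
X(u, W) = -1/12
V = -11
n(J, y) = -11
-4076 - n(x, X(15, 1)) = -4076 - 1*(-11) = -4076 + 11 = -4065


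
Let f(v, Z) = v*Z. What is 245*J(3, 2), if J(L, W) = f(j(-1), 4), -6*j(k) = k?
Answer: 490/3 ≈ 163.33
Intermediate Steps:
j(k) = -k/6
f(v, Z) = Z*v
J(L, W) = ⅔ (J(L, W) = 4*(-⅙*(-1)) = 4*(⅙) = ⅔)
245*J(3, 2) = 245*(⅔) = 490/3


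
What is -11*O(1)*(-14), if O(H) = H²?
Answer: 154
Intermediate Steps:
-11*O(1)*(-14) = -11*1²*(-14) = -11*1*(-14) = -11*(-14) = 154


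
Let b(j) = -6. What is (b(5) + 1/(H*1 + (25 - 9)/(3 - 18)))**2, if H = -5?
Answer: 314721/8281 ≈ 38.005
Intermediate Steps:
(b(5) + 1/(H*1 + (25 - 9)/(3 - 18)))**2 = (-6 + 1/(-5*1 + (25 - 9)/(3 - 18)))**2 = (-6 + 1/(-5 + 16/(-15)))**2 = (-6 + 1/(-5 + 16*(-1/15)))**2 = (-6 + 1/(-5 - 16/15))**2 = (-6 + 1/(-91/15))**2 = (-6 - 15/91)**2 = (-561/91)**2 = 314721/8281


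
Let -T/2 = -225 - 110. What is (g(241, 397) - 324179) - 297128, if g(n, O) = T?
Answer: -620637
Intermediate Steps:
T = 670 (T = -2*(-225 - 110) = -2*(-335) = 670)
g(n, O) = 670
(g(241, 397) - 324179) - 297128 = (670 - 324179) - 297128 = -323509 - 297128 = -620637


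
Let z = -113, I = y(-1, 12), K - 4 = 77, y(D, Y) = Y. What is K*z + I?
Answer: -9141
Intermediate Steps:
K = 81 (K = 4 + 77 = 81)
I = 12
K*z + I = 81*(-113) + 12 = -9153 + 12 = -9141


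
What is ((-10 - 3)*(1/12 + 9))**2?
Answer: 2007889/144 ≈ 13944.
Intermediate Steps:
((-10 - 3)*(1/12 + 9))**2 = (-13*(1/12 + 9))**2 = (-13*109/12)**2 = (-1417/12)**2 = 2007889/144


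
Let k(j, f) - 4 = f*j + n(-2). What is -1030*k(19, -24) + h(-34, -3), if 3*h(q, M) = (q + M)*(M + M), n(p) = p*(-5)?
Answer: 455334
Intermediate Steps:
n(p) = -5*p
k(j, f) = 14 + f*j (k(j, f) = 4 + (f*j - 5*(-2)) = 4 + (f*j + 10) = 4 + (10 + f*j) = 14 + f*j)
h(q, M) = 2*M*(M + q)/3 (h(q, M) = ((q + M)*(M + M))/3 = ((M + q)*(2*M))/3 = (2*M*(M + q))/3 = 2*M*(M + q)/3)
-1030*k(19, -24) + h(-34, -3) = -1030*(14 - 24*19) + (2/3)*(-3)*(-3 - 34) = -1030*(14 - 456) + (2/3)*(-3)*(-37) = -1030*(-442) + 74 = 455260 + 74 = 455334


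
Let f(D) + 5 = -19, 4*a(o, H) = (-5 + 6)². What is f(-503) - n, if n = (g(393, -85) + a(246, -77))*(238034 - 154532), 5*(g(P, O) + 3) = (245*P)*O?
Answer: 273360121593/2 ≈ 1.3668e+11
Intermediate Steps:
a(o, H) = ¼ (a(o, H) = (-5 + 6)²/4 = (¼)*1² = (¼)*1 = ¼)
f(D) = -24 (f(D) = -5 - 19 = -24)
g(P, O) = -3 + 49*O*P (g(P, O) = -3 + ((245*P)*O)/5 = -3 + (245*O*P)/5 = -3 + 49*O*P)
n = -273360121641/2 (n = ((-3 + 49*(-85)*393) + ¼)*(238034 - 154532) = ((-3 - 1636845) + ¼)*83502 = (-1636848 + ¼)*83502 = -6547391/4*83502 = -273360121641/2 ≈ -1.3668e+11)
f(-503) - n = -24 - 1*(-273360121641/2) = -24 + 273360121641/2 = 273360121593/2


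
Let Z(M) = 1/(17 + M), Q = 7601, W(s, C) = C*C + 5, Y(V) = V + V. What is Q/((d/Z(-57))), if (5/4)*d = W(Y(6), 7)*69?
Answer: -7601/119232 ≈ -0.063750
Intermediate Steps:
Y(V) = 2*V
W(s, C) = 5 + C² (W(s, C) = C² + 5 = 5 + C²)
d = 14904/5 (d = 4*((5 + 7²)*69)/5 = 4*((5 + 49)*69)/5 = 4*(54*69)/5 = (⅘)*3726 = 14904/5 ≈ 2980.8)
Q/((d/Z(-57))) = 7601/((14904/(5*(1/(17 - 57))))) = 7601/((14904/(5*(1/(-40))))) = 7601/((14904/(5*(-1/40)))) = 7601/(((14904/5)*(-40))) = 7601/(-119232) = 7601*(-1/119232) = -7601/119232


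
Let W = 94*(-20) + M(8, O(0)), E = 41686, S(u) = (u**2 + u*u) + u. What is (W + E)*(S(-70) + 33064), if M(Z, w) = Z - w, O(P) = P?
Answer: 1703800316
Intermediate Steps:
S(u) = u + 2*u**2 (S(u) = (u**2 + u**2) + u = 2*u**2 + u = u + 2*u**2)
W = -1872 (W = 94*(-20) + (8 - 1*0) = -1880 + (8 + 0) = -1880 + 8 = -1872)
(W + E)*(S(-70) + 33064) = (-1872 + 41686)*(-70*(1 + 2*(-70)) + 33064) = 39814*(-70*(1 - 140) + 33064) = 39814*(-70*(-139) + 33064) = 39814*(9730 + 33064) = 39814*42794 = 1703800316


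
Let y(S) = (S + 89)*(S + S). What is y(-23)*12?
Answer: -36432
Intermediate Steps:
y(S) = 2*S*(89 + S) (y(S) = (89 + S)*(2*S) = 2*S*(89 + S))
y(-23)*12 = (2*(-23)*(89 - 23))*12 = (2*(-23)*66)*12 = -3036*12 = -36432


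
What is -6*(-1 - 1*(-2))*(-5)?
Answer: 30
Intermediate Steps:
-6*(-1 - 1*(-2))*(-5) = -6*(-1 + 2)*(-5) = -6*1*(-5) = -6*(-5) = 30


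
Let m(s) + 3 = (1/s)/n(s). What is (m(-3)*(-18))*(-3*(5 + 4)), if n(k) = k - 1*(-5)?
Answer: -1539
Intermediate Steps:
n(k) = 5 + k (n(k) = k + 5 = 5 + k)
m(s) = -3 + 1/(s*(5 + s)) (m(s) = -3 + (1/s)/(5 + s) = -3 + 1/(s*(5 + s)))
(m(-3)*(-18))*(-3*(5 + 4)) = ((-3 + 1/((-3)*(5 - 3)))*(-18))*(-3*(5 + 4)) = ((-3 - ⅓/2)*(-18))*(-3*9) = ((-3 - ⅓*½)*(-18))*(-27) = ((-3 - ⅙)*(-18))*(-27) = -19/6*(-18)*(-27) = 57*(-27) = -1539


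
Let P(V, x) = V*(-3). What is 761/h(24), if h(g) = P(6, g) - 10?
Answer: -761/28 ≈ -27.179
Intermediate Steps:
P(V, x) = -3*V
h(g) = -28 (h(g) = -3*6 - 10 = -18 - 10 = -28)
761/h(24) = 761/(-28) = 761*(-1/28) = -761/28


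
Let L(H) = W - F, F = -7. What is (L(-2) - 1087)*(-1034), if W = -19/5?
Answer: 5603246/5 ≈ 1.1207e+6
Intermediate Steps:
W = -19/5 (W = -19*1/5 = -19/5 ≈ -3.8000)
L(H) = 16/5 (L(H) = -19/5 - 1*(-7) = -19/5 + 7 = 16/5)
(L(-2) - 1087)*(-1034) = (16/5 - 1087)*(-1034) = -5419/5*(-1034) = 5603246/5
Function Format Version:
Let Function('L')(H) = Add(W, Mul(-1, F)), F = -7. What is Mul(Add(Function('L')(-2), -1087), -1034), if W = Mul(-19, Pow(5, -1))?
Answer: Rational(5603246, 5) ≈ 1.1207e+6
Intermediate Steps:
W = Rational(-19, 5) (W = Mul(-19, Rational(1, 5)) = Rational(-19, 5) ≈ -3.8000)
Function('L')(H) = Rational(16, 5) (Function('L')(H) = Add(Rational(-19, 5), Mul(-1, -7)) = Add(Rational(-19, 5), 7) = Rational(16, 5))
Mul(Add(Function('L')(-2), -1087), -1034) = Mul(Add(Rational(16, 5), -1087), -1034) = Mul(Rational(-5419, 5), -1034) = Rational(5603246, 5)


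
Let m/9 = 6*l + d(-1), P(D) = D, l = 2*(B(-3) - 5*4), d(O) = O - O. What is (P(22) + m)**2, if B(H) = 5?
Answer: 2553604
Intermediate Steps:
d(O) = 0
l = -30 (l = 2*(5 - 5*4) = 2*(5 - 20) = 2*(-15) = -30)
m = -1620 (m = 9*(6*(-30) + 0) = 9*(-180 + 0) = 9*(-180) = -1620)
(P(22) + m)**2 = (22 - 1620)**2 = (-1598)**2 = 2553604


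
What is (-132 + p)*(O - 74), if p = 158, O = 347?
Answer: 7098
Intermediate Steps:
(-132 + p)*(O - 74) = (-132 + 158)*(347 - 74) = 26*273 = 7098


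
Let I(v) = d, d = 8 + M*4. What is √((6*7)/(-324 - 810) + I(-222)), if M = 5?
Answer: √2265/9 ≈ 5.2880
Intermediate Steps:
d = 28 (d = 8 + 5*4 = 8 + 20 = 28)
I(v) = 28
√((6*7)/(-324 - 810) + I(-222)) = √((6*7)/(-324 - 810) + 28) = √(42/(-1134) + 28) = √(-1/1134*42 + 28) = √(-1/27 + 28) = √(755/27) = √2265/9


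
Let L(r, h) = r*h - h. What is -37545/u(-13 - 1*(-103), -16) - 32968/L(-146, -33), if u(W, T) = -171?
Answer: 19610363/92169 ≈ 212.77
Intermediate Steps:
L(r, h) = -h + h*r (L(r, h) = h*r - h = -h + h*r)
-37545/u(-13 - 1*(-103), -16) - 32968/L(-146, -33) = -37545/(-171) - 32968*(-1/(33*(-1 - 146))) = -37545*(-1/171) - 32968/((-33*(-147))) = 12515/57 - 32968/4851 = 19610363/92169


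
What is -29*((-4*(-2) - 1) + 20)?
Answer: -783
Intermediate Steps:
-29*((-4*(-2) - 1) + 20) = -29*((8 - 1) + 20) = -29*(7 + 20) = -29*27 = -783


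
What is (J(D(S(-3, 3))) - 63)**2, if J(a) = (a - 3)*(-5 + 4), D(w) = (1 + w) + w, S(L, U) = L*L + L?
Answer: 5329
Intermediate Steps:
S(L, U) = L + L**2 (S(L, U) = L**2 + L = L + L**2)
D(w) = 1 + 2*w
J(a) = 3 - a (J(a) = (-3 + a)*(-1) = 3 - a)
(J(D(S(-3, 3))) - 63)**2 = ((3 - (1 + 2*(-3*(1 - 3)))) - 63)**2 = ((3 - (1 + 2*(-3*(-2)))) - 63)**2 = ((3 - (1 + 2*6)) - 63)**2 = ((3 - (1 + 12)) - 63)**2 = ((3 - 1*13) - 63)**2 = ((3 - 13) - 63)**2 = (-10 - 63)**2 = (-73)**2 = 5329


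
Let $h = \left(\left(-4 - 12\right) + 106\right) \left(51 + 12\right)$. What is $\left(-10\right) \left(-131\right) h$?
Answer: $7427700$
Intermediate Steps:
$h = 5670$ ($h = \left(-16 + 106\right) 63 = 90 \cdot 63 = 5670$)
$\left(-10\right) \left(-131\right) h = \left(-10\right) \left(-131\right) 5670 = 1310 \cdot 5670 = 7427700$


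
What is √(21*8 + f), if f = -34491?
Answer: I*√34323 ≈ 185.26*I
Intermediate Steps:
√(21*8 + f) = √(21*8 - 34491) = √(168 - 34491) = √(-34323) = I*√34323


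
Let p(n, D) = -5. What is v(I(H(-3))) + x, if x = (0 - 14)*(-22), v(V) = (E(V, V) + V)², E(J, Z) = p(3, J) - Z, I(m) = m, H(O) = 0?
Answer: 333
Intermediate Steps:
E(J, Z) = -5 - Z
v(V) = 25 (v(V) = ((-5 - V) + V)² = (-5)² = 25)
x = 308 (x = -14*(-22) = 308)
v(I(H(-3))) + x = 25 + 308 = 333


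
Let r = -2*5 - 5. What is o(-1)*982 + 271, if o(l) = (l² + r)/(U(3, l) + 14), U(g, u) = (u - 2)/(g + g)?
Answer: -20179/27 ≈ -747.37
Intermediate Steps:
U(g, u) = (-2 + u)/(2*g) (U(g, u) = (-2 + u)/((2*g)) = (-2 + u)*(1/(2*g)) = (-2 + u)/(2*g))
r = -15 (r = -10 - 5 = -15)
o(l) = (-15 + l²)/(41/3 + l/6) (o(l) = (l² - 15)/((½)*(-2 + l)/3 + 14) = (-15 + l²)/((½)*(⅓)*(-2 + l) + 14) = (-15 + l²)/((-⅓ + l/6) + 14) = (-15 + l²)/(41/3 + l/6))
o(-1)*982 + 271 = (6*(-15 + (-1)²)/(82 - 1))*982 + 271 = (6*(-15 + 1)/81)*982 + 271 = (6*(1/81)*(-14))*982 + 271 = -28/27*982 + 271 = -27496/27 + 271 = -20179/27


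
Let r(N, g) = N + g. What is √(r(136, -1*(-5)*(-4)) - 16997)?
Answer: I*√16881 ≈ 129.93*I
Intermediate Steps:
√(r(136, -1*(-5)*(-4)) - 16997) = √((136 - 1*(-5)*(-4)) - 16997) = √((136 + 5*(-4)) - 16997) = √((136 - 20) - 16997) = √(116 - 16997) = √(-16881) = I*√16881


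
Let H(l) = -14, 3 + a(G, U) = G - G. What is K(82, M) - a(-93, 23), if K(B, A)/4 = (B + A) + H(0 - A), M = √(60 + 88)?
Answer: 275 + 8*√37 ≈ 323.66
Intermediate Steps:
a(G, U) = -3 (a(G, U) = -3 + (G - G) = -3 + 0 = -3)
M = 2*√37 (M = √148 = 2*√37 ≈ 12.166)
K(B, A) = -56 + 4*A + 4*B (K(B, A) = 4*((B + A) - 14) = 4*((A + B) - 14) = 4*(-14 + A + B) = -56 + 4*A + 4*B)
K(82, M) - a(-93, 23) = (-56 + 4*(2*√37) + 4*82) - 1*(-3) = (-56 + 8*√37 + 328) + 3 = (272 + 8*√37) + 3 = 275 + 8*√37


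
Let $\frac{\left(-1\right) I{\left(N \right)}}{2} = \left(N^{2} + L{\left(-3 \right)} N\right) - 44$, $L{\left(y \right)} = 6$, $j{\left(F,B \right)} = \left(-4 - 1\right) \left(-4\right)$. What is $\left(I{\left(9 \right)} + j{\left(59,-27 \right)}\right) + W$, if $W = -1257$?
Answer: $-1419$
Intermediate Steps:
$j{\left(F,B \right)} = 20$ ($j{\left(F,B \right)} = \left(-5\right) \left(-4\right) = 20$)
$I{\left(N \right)} = 88 - 12 N - 2 N^{2}$ ($I{\left(N \right)} = - 2 \left(\left(N^{2} + 6 N\right) - 44\right) = - 2 \left(-44 + N^{2} + 6 N\right) = 88 - 12 N - 2 N^{2}$)
$\left(I{\left(9 \right)} + j{\left(59,-27 \right)}\right) + W = \left(\left(88 - 108 - 2 \cdot 9^{2}\right) + 20\right) - 1257 = \left(\left(88 - 108 - 162\right) + 20\right) - 1257 = \left(-182 + 20\right) - 1257 = -162 - 1257 = -1419$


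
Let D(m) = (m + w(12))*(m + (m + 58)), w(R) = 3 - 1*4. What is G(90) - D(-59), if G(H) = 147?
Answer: -3453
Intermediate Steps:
w(R) = -1 (w(R) = 3 - 4 = -1)
D(m) = (-1 + m)*(58 + 2*m) (D(m) = (m - 1)*(m + (m + 58)) = (-1 + m)*(m + (58 + m)) = (-1 + m)*(58 + 2*m))
G(90) - D(-59) = 147 - (-58 + 2*(-59)**2 + 56*(-59)) = 147 - (-58 + 2*3481 - 3304) = 147 - (-58 + 6962 - 3304) = 147 - 1*3600 = 147 - 3600 = -3453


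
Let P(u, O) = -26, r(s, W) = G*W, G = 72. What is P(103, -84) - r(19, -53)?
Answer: 3790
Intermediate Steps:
r(s, W) = 72*W
P(103, -84) - r(19, -53) = -26 - 72*(-53) = -26 - 1*(-3816) = -26 + 3816 = 3790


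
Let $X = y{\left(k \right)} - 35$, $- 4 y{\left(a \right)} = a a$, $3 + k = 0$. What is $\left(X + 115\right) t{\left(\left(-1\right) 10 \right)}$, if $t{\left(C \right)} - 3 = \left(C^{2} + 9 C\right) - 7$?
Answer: $\frac{933}{2} \approx 466.5$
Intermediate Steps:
$k = -3$ ($k = -3 + 0 = -3$)
$y{\left(a \right)} = - \frac{a^{2}}{4}$ ($y{\left(a \right)} = - \frac{a a}{4} = - \frac{a^{2}}{4}$)
$t{\left(C \right)} = -4 + C^{2} + 9 C$ ($t{\left(C \right)} = 3 - \left(7 - C^{2} - 9 C\right) = 3 + \left(-7 + C^{2} + 9 C\right) = -4 + C^{2} + 9 C$)
$X = - \frac{149}{4}$ ($X = - \frac{\left(-3\right)^{2}}{4} - 35 = \left(- \frac{1}{4}\right) 9 - 35 = - \frac{9}{4} - 35 = - \frac{149}{4} \approx -37.25$)
$\left(X + 115\right) t{\left(\left(-1\right) 10 \right)} = \left(- \frac{149}{4} + 115\right) \left(-4 + \left(\left(-1\right) 10\right)^{2} + 9 \left(\left(-1\right) 10\right)\right) = \frac{311 \left(-4 + \left(-10\right)^{2} + 9 \left(-10\right)\right)}{4} = \frac{311 \left(-4 + 100 - 90\right)}{4} = \frac{311}{4} \cdot 6 = \frac{933}{2}$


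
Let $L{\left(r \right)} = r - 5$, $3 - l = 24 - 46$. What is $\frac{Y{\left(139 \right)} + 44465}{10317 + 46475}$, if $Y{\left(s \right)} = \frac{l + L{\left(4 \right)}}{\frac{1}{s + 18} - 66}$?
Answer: $\frac{460698097}{588421912} \approx 0.78294$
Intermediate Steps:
$l = 25$ ($l = 3 - \left(24 - 46\right) = 3 - -22 = 3 + 22 = 25$)
$L{\left(r \right)} = -5 + r$ ($L{\left(r \right)} = r - 5 = -5 + r$)
$Y{\left(s \right)} = \frac{24}{-66 + \frac{1}{18 + s}}$ ($Y{\left(s \right)} = \frac{25 + \left(-5 + 4\right)}{\frac{1}{s + 18} - 66} = \frac{25 - 1}{\frac{1}{18 + s} - 66} = \frac{24}{-66 + \frac{1}{18 + s}}$)
$\frac{Y{\left(139 \right)} + 44465}{10317 + 46475} = \frac{\frac{24 \left(-18 - 139\right)}{1187 + 66 \cdot 139} + 44465}{10317 + 46475} = \frac{\frac{24 \left(-18 - 139\right)}{1187 + 9174} + 44465}{56792} = \left(24 \cdot \frac{1}{10361} \left(-157\right) + 44465\right) \frac{1}{56792} = \left(- \frac{3768}{10361} + 44465\right) \frac{1}{56792} = \frac{460698097}{10361} \cdot \frac{1}{56792} = \frac{460698097}{588421912}$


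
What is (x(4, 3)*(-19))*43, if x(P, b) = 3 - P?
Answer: 817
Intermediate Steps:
(x(4, 3)*(-19))*43 = ((3 - 1*4)*(-19))*43 = ((3 - 4)*(-19))*43 = -1*(-19)*43 = 19*43 = 817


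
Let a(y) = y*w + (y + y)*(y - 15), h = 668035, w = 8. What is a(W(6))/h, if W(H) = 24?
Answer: 624/668035 ≈ 0.00093408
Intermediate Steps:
a(y) = 8*y + 2*y*(-15 + y) (a(y) = y*8 + (y + y)*(y - 15) = 8*y + (2*y)*(-15 + y) = 8*y + 2*y*(-15 + y))
a(W(6))/h = (2*24*(-11 + 24))/668035 = (2*24*13)*(1/668035) = 624*(1/668035) = 624/668035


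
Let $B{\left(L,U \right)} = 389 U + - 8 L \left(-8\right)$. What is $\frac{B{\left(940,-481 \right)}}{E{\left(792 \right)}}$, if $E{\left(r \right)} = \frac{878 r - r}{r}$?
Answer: $- \frac{126949}{877} \approx -144.75$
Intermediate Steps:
$E{\left(r \right)} = 877$ ($E{\left(r \right)} = \frac{877 r}{r} = 877$)
$B{\left(L,U \right)} = 64 L + 389 U$ ($B{\left(L,U \right)} = 389 U + 64 L = 64 L + 389 U$)
$\frac{B{\left(940,-481 \right)}}{E{\left(792 \right)}} = \frac{64 \cdot 940 + 389 \left(-481\right)}{877} = \left(60160 - 187109\right) \frac{1}{877} = \left(-126949\right) \frac{1}{877} = - \frac{126949}{877}$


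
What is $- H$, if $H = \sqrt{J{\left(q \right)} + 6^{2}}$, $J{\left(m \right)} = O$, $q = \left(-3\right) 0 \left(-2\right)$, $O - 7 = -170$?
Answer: $- i \sqrt{127} \approx - 11.269 i$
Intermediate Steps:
$O = -163$ ($O = 7 - 170 = -163$)
$q = 0$ ($q = 0 \left(-2\right) = 0$)
$J{\left(m \right)} = -163$
$H = i \sqrt{127}$ ($H = \sqrt{-163 + 6^{2}} = \sqrt{-163 + 36} = \sqrt{-127} = i \sqrt{127} \approx 11.269 i$)
$- H = - i \sqrt{127}$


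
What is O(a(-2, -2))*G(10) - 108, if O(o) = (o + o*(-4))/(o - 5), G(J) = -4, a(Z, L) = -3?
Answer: -207/2 ≈ -103.50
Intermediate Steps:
O(o) = -3*o/(-5 + o) (O(o) = (o - 4*o)/(-5 + o) = (-3*o)/(-5 + o) = -3*o/(-5 + o))
O(a(-2, -2))*G(10) - 108 = -3*(-3)/(-5 - 3)*(-4) - 108 = -3*(-3)/(-8)*(-4) - 108 = -3*(-3)*(-⅛)*(-4) - 108 = -9/8*(-4) - 108 = 9/2 - 108 = -207/2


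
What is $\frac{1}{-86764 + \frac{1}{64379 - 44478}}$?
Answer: $- \frac{19901}{1726690363} \approx -1.1526 \cdot 10^{-5}$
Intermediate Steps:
$\frac{1}{-86764 + \frac{1}{64379 - 44478}} = \frac{1}{-86764 + \frac{1}{19901}} = \frac{1}{- \frac{1726690363}{19901}} = - \frac{19901}{1726690363}$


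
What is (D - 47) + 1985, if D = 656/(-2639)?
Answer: 5113726/2639 ≈ 1937.8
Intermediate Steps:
D = -656/2639 (D = 656*(-1/2639) = -656/2639 ≈ -0.24858)
(D - 47) + 1985 = (-656/2639 - 47) + 1985 = -124689/2639 + 1985 = 5113726/2639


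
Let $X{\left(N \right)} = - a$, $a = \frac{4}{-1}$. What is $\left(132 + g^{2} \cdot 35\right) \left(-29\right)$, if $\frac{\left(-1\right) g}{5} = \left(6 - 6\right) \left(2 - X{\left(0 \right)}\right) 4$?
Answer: $-3828$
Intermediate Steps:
$a = -4$ ($a = 4 \left(-1\right) = -4$)
$X{\left(N \right)} = 4$ ($X{\left(N \right)} = \left(-1\right) \left(-4\right) = 4$)
$g = 0$ ($g = - 5 \left(6 - 6\right) \left(2 - 4\right) 4 = - 5 \cdot 0 \left(-2\right) 4 = - 5 \cdot 0 \cdot 4 = \left(-5\right) 0 = 0$)
$\left(132 + g^{2} \cdot 35\right) \left(-29\right) = \left(132 + 0^{2} \cdot 35\right) \left(-29\right) = \left(132 + 0 \cdot 35\right) \left(-29\right) = \left(132 + 0\right) \left(-29\right) = 132 \left(-29\right) = -3828$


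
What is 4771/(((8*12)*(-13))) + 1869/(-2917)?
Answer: -1249963/280032 ≈ -4.4636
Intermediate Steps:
4771/(((8*12)*(-13))) + 1869/(-2917) = 4771/((96*(-13))) + 1869*(-1/2917) = 4771/(-1248) - 1869/2917 = 4771*(-1/1248) - 1869/2917 = -367/96 - 1869/2917 = -1249963/280032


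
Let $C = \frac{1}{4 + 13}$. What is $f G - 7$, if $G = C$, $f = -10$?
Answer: $- \frac{129}{17} \approx -7.5882$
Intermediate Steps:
$C = \frac{1}{17} \approx 0.058824$
$G = \frac{1}{17} \approx 0.058824$
$f G - 7 = \left(-10\right) \frac{1}{17} - 7 = - \frac{10}{17} - 7 = - \frac{129}{17}$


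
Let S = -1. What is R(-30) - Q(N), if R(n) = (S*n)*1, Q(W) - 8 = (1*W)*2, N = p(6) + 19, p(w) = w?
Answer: -28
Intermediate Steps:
N = 25 (N = 6 + 19 = 25)
Q(W) = 8 + 2*W (Q(W) = 8 + (1*W)*2 = 8 + W*2 = 8 + 2*W)
R(n) = -n (R(n) = -n*1 = -n)
R(-30) - Q(N) = -1*(-30) - (8 + 2*25) = 30 - (8 + 50) = 30 - 1*58 = 30 - 58 = -28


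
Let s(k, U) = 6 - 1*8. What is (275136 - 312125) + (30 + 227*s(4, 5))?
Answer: -37413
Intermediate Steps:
s(k, U) = -2 (s(k, U) = 6 - 8 = -2)
(275136 - 312125) + (30 + 227*s(4, 5)) = (275136 - 312125) + (30 + 227*(-2)) = -36989 + (30 - 454) = -36989 - 424 = -37413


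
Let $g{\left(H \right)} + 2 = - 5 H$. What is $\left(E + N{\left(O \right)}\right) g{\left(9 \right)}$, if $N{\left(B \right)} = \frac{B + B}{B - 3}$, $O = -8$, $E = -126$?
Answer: $\frac{64390}{11} \approx 5853.6$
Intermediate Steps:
$g{\left(H \right)} = -2 - 5 H$
$N{\left(B \right)} = \frac{2 B}{-3 + B}$
$\left(E + N{\left(O \right)}\right) g{\left(9 \right)} = \left(-126 + 2 \left(-8\right) \frac{1}{-3 - 8}\right) \left(-2 - 45\right) = \left(-126 + 2 \left(-8\right) \frac{1}{-11}\right) \left(-2 - 45\right) = \left(-126 + 2 \left(-8\right) \left(- \frac{1}{11}\right)\right) \left(-47\right) = \left(-126 + \frac{16}{11}\right) \left(-47\right) = \left(- \frac{1370}{11}\right) \left(-47\right) = \frac{64390}{11}$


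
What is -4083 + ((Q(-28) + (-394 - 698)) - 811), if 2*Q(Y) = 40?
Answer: -5966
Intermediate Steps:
Q(Y) = 20 (Q(Y) = (½)*40 = 20)
-4083 + ((Q(-28) + (-394 - 698)) - 811) = -4083 + ((20 + (-394 - 698)) - 811) = -4083 + ((20 - 1092) - 811) = -4083 + (-1072 - 811) = -4083 - 1883 = -5966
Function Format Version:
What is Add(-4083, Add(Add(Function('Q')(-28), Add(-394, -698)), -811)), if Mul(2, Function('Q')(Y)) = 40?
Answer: -5966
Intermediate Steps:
Function('Q')(Y) = 20 (Function('Q')(Y) = Mul(Rational(1, 2), 40) = 20)
Add(-4083, Add(Add(Function('Q')(-28), Add(-394, -698)), -811)) = Add(-4083, Add(Add(20, Add(-394, -698)), -811)) = Add(-4083, Add(Add(20, -1092), -811)) = Add(-4083, Add(-1072, -811)) = Add(-4083, -1883) = -5966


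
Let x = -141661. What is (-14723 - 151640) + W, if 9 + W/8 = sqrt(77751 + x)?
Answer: -166435 + 8*I*sqrt(63910) ≈ -1.6644e+5 + 2022.4*I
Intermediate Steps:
W = -72 + 8*I*sqrt(63910) (W = -72 + 8*sqrt(77751 - 141661) = -72 + 8*sqrt(-63910) = -72 + 8*(I*sqrt(63910)) = -72 + 8*I*sqrt(63910) ≈ -72.0 + 2022.4*I)
(-14723 - 151640) + W = (-14723 - 151640) + (-72 + 8*I*sqrt(63910)) = -166363 + (-72 + 8*I*sqrt(63910)) = -166435 + 8*I*sqrt(63910)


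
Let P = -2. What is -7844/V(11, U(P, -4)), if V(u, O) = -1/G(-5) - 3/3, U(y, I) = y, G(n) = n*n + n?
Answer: 156880/21 ≈ 7470.5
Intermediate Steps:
G(n) = n + n**2 (G(n) = n**2 + n = n + n**2)
V(u, O) = -21/20 (V(u, O) = -1/((-5*(1 - 5))) - 3/3 = -1/((-5*(-4))) - 3*1/3 = -1/20 - 1 = -21/20)
-7844/V(11, U(P, -4)) = -7844/(-21/20) = -7844*(-20/21) = 156880/21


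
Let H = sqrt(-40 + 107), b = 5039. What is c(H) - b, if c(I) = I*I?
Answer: -4972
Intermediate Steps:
H = sqrt(67) ≈ 8.1853
c(I) = I**2
c(H) - b = (sqrt(67))**2 - 1*5039 = 67 - 5039 = -4972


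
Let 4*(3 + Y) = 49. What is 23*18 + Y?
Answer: 1693/4 ≈ 423.25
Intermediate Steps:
Y = 37/4 (Y = -3 + (¼)*49 = -3 + 49/4 = 37/4 ≈ 9.2500)
23*18 + Y = 23*18 + 37/4 = 414 + 37/4 = 1693/4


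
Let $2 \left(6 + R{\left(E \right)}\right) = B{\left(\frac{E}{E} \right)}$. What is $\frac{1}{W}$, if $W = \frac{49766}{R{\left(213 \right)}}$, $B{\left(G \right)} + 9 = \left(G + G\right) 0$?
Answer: $- \frac{21}{99532} \approx -0.00021099$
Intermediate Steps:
$B{\left(G \right)} = -9$ ($B{\left(G \right)} = -9 + \left(G + G\right) 0 = -9 + 2 G 0 = -9 + 0 = -9$)
$R{\left(E \right)} = - \frac{21}{2}$ ($R{\left(E \right)} = -6 + \frac{1}{2} \left(-9\right) = -6 - \frac{9}{2} = - \frac{21}{2}$)
$W = - \frac{99532}{21}$ ($W = \frac{49766}{- \frac{21}{2}} = 49766 \left(- \frac{2}{21}\right) = - \frac{99532}{21} \approx -4739.6$)
$\frac{1}{W} = \frac{1}{- \frac{99532}{21}} = - \frac{21}{99532}$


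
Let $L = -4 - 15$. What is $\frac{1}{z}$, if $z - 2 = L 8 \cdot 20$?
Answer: $- \frac{1}{3038} \approx -0.00032916$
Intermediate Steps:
$L = -19$ ($L = -4 - 15 = -19$)
$z = -3038$ ($z = 2 + \left(-19\right) 8 \cdot 20 = 2 - 3040 = -3038$)
$\frac{1}{z} = \frac{1}{-3038} = - \frac{1}{3038}$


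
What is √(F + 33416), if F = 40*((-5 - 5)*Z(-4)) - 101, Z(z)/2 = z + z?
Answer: 13*√235 ≈ 199.29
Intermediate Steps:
Z(z) = 4*z (Z(z) = 2*(z + z) = 2*(2*z) = 4*z)
F = 6299 (F = 40*((-5 - 5)*(4*(-4))) - 101 = 40*(-10*(-16)) - 101 = 40*160 - 101 = 6400 - 101 = 6299)
√(F + 33416) = √(6299 + 33416) = √39715 = 13*√235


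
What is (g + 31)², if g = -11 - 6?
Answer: 196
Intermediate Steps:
g = -17
(g + 31)² = (-17 + 31)² = 14² = 196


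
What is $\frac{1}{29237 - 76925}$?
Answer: $- \frac{1}{47688} \approx -2.097 \cdot 10^{-5}$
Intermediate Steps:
$\frac{1}{29237 - 76925} = \frac{1}{-47688} = - \frac{1}{47688}$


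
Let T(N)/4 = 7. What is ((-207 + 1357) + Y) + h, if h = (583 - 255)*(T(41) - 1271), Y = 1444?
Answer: -405110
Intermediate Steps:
T(N) = 28 (T(N) = 4*7 = 28)
h = -407704 (h = (583 - 255)*(28 - 1271) = 328*(-1243) = -407704)
((-207 + 1357) + Y) + h = ((-207 + 1357) + 1444) - 407704 = (1150 + 1444) - 407704 = 2594 - 407704 = -405110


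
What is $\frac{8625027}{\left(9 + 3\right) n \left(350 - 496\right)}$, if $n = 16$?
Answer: $- \frac{2875009}{9344} \approx -307.69$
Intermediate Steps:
$\frac{8625027}{\left(9 + 3\right) n \left(350 - 496\right)} = \frac{8625027}{\left(9 + 3\right) 16 \left(350 - 496\right)} = \frac{8625027}{12 \cdot 16 \left(-146\right)} = \frac{8625027}{192 \left(-146\right)} = \frac{8625027}{-28032} = 8625027 \left(- \frac{1}{28032}\right) = - \frac{2875009}{9344}$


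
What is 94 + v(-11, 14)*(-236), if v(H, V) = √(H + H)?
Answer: 94 - 236*I*√22 ≈ 94.0 - 1106.9*I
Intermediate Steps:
v(H, V) = √2*√H (v(H, V) = √(2*H) = √2*√H)
94 + v(-11, 14)*(-236) = 94 + (√2*√(-11))*(-236) = 94 + (√2*(I*√11))*(-236) = 94 + (I*√22)*(-236) = 94 - 236*I*√22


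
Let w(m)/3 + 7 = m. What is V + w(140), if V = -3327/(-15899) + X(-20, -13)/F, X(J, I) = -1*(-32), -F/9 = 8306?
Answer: 237232611172/594256923 ≈ 399.21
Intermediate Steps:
F = -74754 (F = -9*8306 = -74754)
X(J, I) = 32
w(m) = -21 + 3*m
V = 124098895/594256923 (V = -3327/(-15899) + 32/(-74754) = -3327*(-1/15899) + 32*(-1/74754) = 3327/15899 - 16/37377 = 124098895/594256923 ≈ 0.20883)
V + w(140) = 124098895/594256923 + (-21 + 3*140) = 124098895/594256923 + (-21 + 420) = 124098895/594256923 + 399 = 237232611172/594256923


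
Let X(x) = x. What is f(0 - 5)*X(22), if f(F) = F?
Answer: -110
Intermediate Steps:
f(0 - 5)*X(22) = (0 - 5)*22 = -5*22 = -110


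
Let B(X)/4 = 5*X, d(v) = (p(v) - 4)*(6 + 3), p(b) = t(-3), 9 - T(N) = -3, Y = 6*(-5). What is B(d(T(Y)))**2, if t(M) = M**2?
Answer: 810000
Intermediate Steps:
Y = -30
T(N) = 12 (T(N) = 9 - 1*(-3) = 9 + 3 = 12)
p(b) = 9 (p(b) = (-3)**2 = 9)
d(v) = 45 (d(v) = (9 - 4)*(6 + 3) = 5*9 = 45)
B(X) = 20*X (B(X) = 4*(5*X) = 20*X)
B(d(T(Y)))**2 = (20*45)**2 = 900**2 = 810000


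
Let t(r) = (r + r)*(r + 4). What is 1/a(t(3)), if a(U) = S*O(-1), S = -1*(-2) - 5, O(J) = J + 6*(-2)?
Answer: 1/39 ≈ 0.025641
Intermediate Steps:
O(J) = -12 + J (O(J) = J - 12 = -12 + J)
t(r) = 2*r*(4 + r) (t(r) = (2*r)*(4 + r) = 2*r*(4 + r))
S = -3 (S = 2 - 5 = -3)
a(U) = 39 (a(U) = -3*(-12 - 1) = -3*(-13) = 39)
1/a(t(3)) = 1/39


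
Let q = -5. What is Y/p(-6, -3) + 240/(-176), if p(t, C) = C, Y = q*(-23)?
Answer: -1310/33 ≈ -39.697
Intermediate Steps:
Y = 115 (Y = -5*(-23) = 115)
Y/p(-6, -3) + 240/(-176) = 115/(-3) + 240/(-176) = 115*(-⅓) + 240*(-1/176) = -115/3 - 15/11 = -1310/33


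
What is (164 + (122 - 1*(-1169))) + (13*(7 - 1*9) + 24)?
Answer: 1453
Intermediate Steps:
(164 + (122 - 1*(-1169))) + (13*(7 - 1*9) + 24) = (164 + (122 + 1169)) + (13*(7 - 9) + 24) = (164 + 1291) + (13*(-2) + 24) = 1455 + (-26 + 24) = 1455 - 2 = 1453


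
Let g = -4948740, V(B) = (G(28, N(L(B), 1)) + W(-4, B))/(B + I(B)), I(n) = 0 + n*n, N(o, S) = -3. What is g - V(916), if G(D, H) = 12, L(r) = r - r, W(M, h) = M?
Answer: -1039200758822/209993 ≈ -4.9487e+6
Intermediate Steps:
L(r) = 0
I(n) = n**2 (I(n) = 0 + n**2 = n**2)
V(B) = 8/(B + B**2) (V(B) = (12 - 4)/(B + B**2) = 8/(B + B**2))
g - V(916) = -4948740 - 8/(916*(1 + 916)) = -4948740 - 8/(916*917) = -4948740 - 1*2/209993 = -4948740 - 2/209993 = -1039200758822/209993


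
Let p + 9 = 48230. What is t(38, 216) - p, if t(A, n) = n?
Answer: -48005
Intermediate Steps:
p = 48221 (p = -9 + 48230 = 48221)
t(38, 216) - p = 216 - 1*48221 = 216 - 48221 = -48005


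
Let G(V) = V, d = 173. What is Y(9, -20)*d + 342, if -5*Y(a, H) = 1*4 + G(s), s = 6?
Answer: -4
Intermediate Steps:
Y(a, H) = -2 (Y(a, H) = -(1*4 + 6)/5 = -(4 + 6)/5 = -⅕*10 = -2)
Y(9, -20)*d + 342 = -2*173 + 342 = -346 + 342 = -4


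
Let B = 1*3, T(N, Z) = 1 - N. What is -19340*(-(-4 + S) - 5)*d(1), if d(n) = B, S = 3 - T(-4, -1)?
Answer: -58020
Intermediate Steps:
B = 3
S = -2 (S = 3 - (1 - 1*(-4)) = 3 - (1 + 4) = 3 - 1*5 = 3 - 5 = -2)
d(n) = 3
-19340*(-(-4 + S) - 5)*d(1) = -19340*(-(-4 - 2) - 5)*3 = -19340*(-1*(-6) - 5)*3 = -19340*(6 - 5)*3 = -19340*3 = -58020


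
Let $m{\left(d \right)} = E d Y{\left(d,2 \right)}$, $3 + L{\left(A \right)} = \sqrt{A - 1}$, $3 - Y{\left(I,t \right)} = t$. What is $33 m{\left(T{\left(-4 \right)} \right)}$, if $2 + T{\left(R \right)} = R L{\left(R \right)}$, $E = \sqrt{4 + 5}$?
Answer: $990 - 396 i \sqrt{5} \approx 990.0 - 885.48 i$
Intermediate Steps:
$E = 3$ ($E = \sqrt{9} = 3$)
$Y{\left(I,t \right)} = 3 - t$
$L{\left(A \right)} = -3 + \sqrt{-1 + A}$ ($L{\left(A \right)} = -3 + \sqrt{A - 1} = -3 + \sqrt{-1 + A}$)
$T{\left(R \right)} = -2 + R \left(-3 + \sqrt{-1 + R}\right)$
$m{\left(d \right)} = 3 d$ ($m{\left(d \right)} = 3 d \left(3 - 2\right) = 3 d 1 = 3 d$)
$33 m{\left(T{\left(-4 \right)} \right)} = 33 \cdot 3 \left(-2 - 4 \left(-3 + \sqrt{-1 - 4}\right)\right) = 33 \cdot 3 \left(-2 - 4 \left(-3 + \sqrt{-5}\right)\right) = 33 \cdot 3 \left(-2 - 4 \left(-3 + i \sqrt{5}\right)\right) = 33 \cdot 3 \left(-2 + \left(12 - 4 i \sqrt{5}\right)\right) = 33 \cdot 3 \left(10 - 4 i \sqrt{5}\right) = 33 \left(30 - 12 i \sqrt{5}\right) = 990 - 396 i \sqrt{5}$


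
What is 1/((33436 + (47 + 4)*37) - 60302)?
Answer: -1/24979 ≈ -4.0034e-5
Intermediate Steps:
1/((33436 + (47 + 4)*37) - 60302) = 1/((33436 + 51*37) - 60302) = 1/((33436 + 1887) - 60302) = 1/(35323 - 60302) = 1/(-24979) = -1/24979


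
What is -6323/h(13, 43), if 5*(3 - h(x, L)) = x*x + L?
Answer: 31615/197 ≈ 160.48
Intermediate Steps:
h(x, L) = 3 - L/5 - x²/5 (h(x, L) = 3 - (x*x + L)/5 = 3 - (x² + L)/5 = 3 - (L + x²)/5 = 3 + (-L/5 - x²/5) = 3 - L/5 - x²/5)
-6323/h(13, 43) = -6323/(3 - ⅕*43 - ⅕*13²) = -6323/(3 - 43/5 - ⅕*169) = -6323/(3 - 43/5 - 169/5) = -6323/(-197/5) = -6323*(-5/197) = 31615/197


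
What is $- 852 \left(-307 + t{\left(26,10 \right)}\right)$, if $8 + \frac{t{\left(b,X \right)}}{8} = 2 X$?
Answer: $179772$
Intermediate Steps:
$t{\left(b,X \right)} = -64 + 16 X$ ($t{\left(b,X \right)} = -64 + 8 \cdot 2 X = -64 + 16 X$)
$- 852 \left(-307 + t{\left(26,10 \right)}\right) = - 852 \left(-307 + \left(-64 + 16 \cdot 10\right)\right) = - 852 \left(-307 + \left(-64 + 160\right)\right) = - 852 \left(-307 + 96\right) = \left(-852\right) \left(-211\right) = 179772$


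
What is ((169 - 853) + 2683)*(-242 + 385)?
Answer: 285857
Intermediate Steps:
((169 - 853) + 2683)*(-242 + 385) = (-684 + 2683)*143 = 1999*143 = 285857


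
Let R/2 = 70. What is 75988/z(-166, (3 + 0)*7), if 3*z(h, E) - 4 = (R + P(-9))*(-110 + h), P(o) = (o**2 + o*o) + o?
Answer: -56991/20216 ≈ -2.8191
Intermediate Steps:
R = 140 (R = 2*70 = 140)
P(o) = o + 2*o**2 (P(o) = (o**2 + o**2) + o = 2*o**2 + o = o + 2*o**2)
z(h, E) = -10742 + 293*h/3 (z(h, E) = 4/3 + ((140 - 9*(1 + 2*(-9)))*(-110 + h))/3 = 4/3 + ((140 - 9*(1 - 18))*(-110 + h))/3 = 4/3 + ((140 - 9*(-17))*(-110 + h))/3 = 4/3 + ((140 + 153)*(-110 + h))/3 = 4/3 + (293*(-110 + h))/3 = 4/3 + (-32230 + 293*h)/3 = 4/3 + (-32230/3 + 293*h/3) = -10742 + 293*h/3)
75988/z(-166, (3 + 0)*7) = 75988/(-10742 + (293/3)*(-166)) = 75988/(-10742 - 48638/3) = 75988/(-80864/3) = 75988*(-3/80864) = -56991/20216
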